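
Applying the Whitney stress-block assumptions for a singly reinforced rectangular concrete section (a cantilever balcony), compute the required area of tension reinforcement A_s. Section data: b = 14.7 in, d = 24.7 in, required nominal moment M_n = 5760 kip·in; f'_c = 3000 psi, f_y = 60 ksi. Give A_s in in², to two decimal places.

A_s ≈ 4.56 in²

From M_n = 0.85 f'_c a b (d − a/2):
a = d − √(d² − 2M_n/(0.85 f'_c b)) = 24.7 − √(24.7² − 2 × 5760/(0.85 × 3 × 14.7)) = 7.300 in.
A_s = 0.85 f'_c a b / f_y = 0.85 × 3 × 7.300 × 14.7 / 60 = 4.561 in².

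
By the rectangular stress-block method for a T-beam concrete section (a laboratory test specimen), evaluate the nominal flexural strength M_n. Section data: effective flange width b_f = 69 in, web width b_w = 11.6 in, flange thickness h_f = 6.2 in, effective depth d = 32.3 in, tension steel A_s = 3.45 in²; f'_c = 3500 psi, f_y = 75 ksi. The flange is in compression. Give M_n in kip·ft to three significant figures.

Tension: T = A_s f_y = 3.45 × 75 = 258.75 kips.
Try a within the flange: a = T/(0.85 f'_c b_f) = 258.75/(0.85 × 3.5 × 69) = 1.261 in.
Since a = 1.261 ≤ h_f = 6.2 in, the stress block lies entirely in the flange; analyse as a rectangular beam of width b_f.
M_n = T(d − a/2) = 258.75 × (32.3 − 0.6305) = 8194.5 kip·in.
M_n = 8194.5/12 = 682.88 kip·ft.

M_n ≈ 683 kip·ft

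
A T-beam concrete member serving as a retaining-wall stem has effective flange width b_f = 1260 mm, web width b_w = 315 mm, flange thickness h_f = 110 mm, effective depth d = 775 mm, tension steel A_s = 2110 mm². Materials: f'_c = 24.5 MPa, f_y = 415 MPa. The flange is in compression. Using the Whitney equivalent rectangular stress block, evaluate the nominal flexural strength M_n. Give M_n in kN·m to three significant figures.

Tension: T = A_s f_y = 2110 × 415 = 875650 N.
Try a within the flange: a = T/(0.85 f'_c b_f) = 875650/(0.85 × 24.5 × 1260) = 33.37 mm.
Since a = 33.37 ≤ h_f = 110 mm, the stress block lies entirely in the flange; analyse as a rectangular beam of width b_f.
M_n = T(d − a/2) = 875650 × (775 − 16.685) = 664.02 × 10⁶ N·mm.
M_n = 664.02 kN·m.

M_n ≈ 664 kN·m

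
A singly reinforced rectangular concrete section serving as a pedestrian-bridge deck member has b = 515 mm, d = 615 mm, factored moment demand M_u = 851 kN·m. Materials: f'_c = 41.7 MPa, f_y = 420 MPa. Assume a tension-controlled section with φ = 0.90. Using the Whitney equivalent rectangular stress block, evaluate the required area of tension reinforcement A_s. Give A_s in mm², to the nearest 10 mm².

A_s ≈ 3950 mm²

M_n = M_u/φ = 851/0.90 = 945.556 kN·m.
With M_n = 0.85 f'_c a b (d − a/2), solve the quadratic for a:
a = d − √(d² − 2M_n/(0.85 f'_c b)) = 615 − √(615² − 2 × 945.556×10⁶/(0.85 × 41.7 × 515)) = 90.95 mm.
A_s = 0.85 f'_c a b / f_y = 0.85 × 41.7 × 90.95 × 515 / 420 = 3952.9 mm².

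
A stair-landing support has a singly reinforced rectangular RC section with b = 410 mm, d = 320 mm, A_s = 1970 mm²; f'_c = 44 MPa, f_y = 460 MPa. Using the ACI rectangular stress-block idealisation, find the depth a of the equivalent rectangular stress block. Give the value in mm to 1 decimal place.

T = A_s f_y = 1970 × 460 = 906200 N = 906.2 kN.
Setting C = 0.85 f'_c a b equal to T: a = 906200/(0.85 × 44 × 410) = 59.1 mm.

a ≈ 59.1 mm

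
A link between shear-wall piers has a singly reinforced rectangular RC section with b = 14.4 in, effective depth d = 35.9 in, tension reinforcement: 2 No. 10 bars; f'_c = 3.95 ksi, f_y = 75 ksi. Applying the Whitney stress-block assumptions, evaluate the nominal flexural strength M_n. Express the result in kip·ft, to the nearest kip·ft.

M_n ≈ 539 kip·ft

A_s = 2 × 1.27 = 2.54 in².
T = A_s f_y = 2.54 × 75 = 190.5 kips.
a = T/(0.85 f'_c b) = 190.5/(0.85 × 3.95 × 14.4) = 3.940 in.
M_n = T(d − a/2) = 190.5 × (35.9 − 1.97) = 6463.7 kip·in = 6463.7/12 = 538.64 kip·ft.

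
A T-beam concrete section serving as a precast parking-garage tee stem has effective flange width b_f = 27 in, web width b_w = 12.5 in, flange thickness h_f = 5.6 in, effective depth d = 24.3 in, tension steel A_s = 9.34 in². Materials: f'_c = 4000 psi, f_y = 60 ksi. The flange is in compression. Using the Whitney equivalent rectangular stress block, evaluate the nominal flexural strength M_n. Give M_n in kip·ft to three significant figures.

M_n ≈ 991 kip·ft

Tension: T = A_s f_y = 9.34 × 60 = 560.4 kips.
Try a within the flange: a = T/(0.85 f'_c b_f) = 560.4/(0.85 × 4 × 27) = 6.105 in.
a = 6.105 > h_f = 5.6 in: the block extends into the web. Split into flange-overhang and web parts.
C_f = 0.85 f'_c (b_f − b_w) h_f = 0.85 × 4 × (27 − 12.5) × 5.6 = 276.1 kips.
Remaining web compression depth: a_w = (T − C_f)/(0.85 f'_c b_w) = (560.4 − 276.1)/(0.85 × 4 × 12.5) = 6.689 in.
M_n = C_f(d − h_f/2) + (T − C_f)(d − a_w/2) = 276.1 × (24.3 − 2.8) + 284.3 × (24.3 − 3.3445) = 5936.2 + 5957.6 = 11893.8 kip·in.
M_n = 11893.8/12 = 991.15 kip·ft.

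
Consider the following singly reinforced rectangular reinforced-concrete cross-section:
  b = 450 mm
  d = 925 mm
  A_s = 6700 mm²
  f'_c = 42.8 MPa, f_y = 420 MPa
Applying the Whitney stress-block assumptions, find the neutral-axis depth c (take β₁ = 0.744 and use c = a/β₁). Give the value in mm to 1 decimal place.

T = A_s f_y = 6700 × 420 = 2814000 N = 2814 kN.
Setting C = 0.85 f'_c a b equal to T: a = 2814000/(0.85 × 42.8 × 450) = 171.889 mm.
With β₁ = 0.744, c = a/β₁ = 171.889/0.744 = 231.0 mm.

c ≈ 231.0 mm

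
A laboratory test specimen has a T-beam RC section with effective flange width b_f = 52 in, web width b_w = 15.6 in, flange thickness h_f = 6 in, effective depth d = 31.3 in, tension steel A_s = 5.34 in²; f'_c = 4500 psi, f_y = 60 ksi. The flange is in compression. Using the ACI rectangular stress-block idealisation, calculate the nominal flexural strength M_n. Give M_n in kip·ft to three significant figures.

M_n ≈ 814 kip·ft

Tension: T = A_s f_y = 5.34 × 60 = 320.4 kips.
Try a within the flange: a = T/(0.85 f'_c b_f) = 320.4/(0.85 × 4.5 × 52) = 1.611 in.
Since a = 1.611 ≤ h_f = 6 in, the stress block lies entirely in the flange; analyse as a rectangular beam of width b_f.
M_n = T(d − a/2) = 320.4 × (31.3 − 0.8055) = 9770.4 kip·in.
M_n = 9770.4/12 = 814.20 kip·ft.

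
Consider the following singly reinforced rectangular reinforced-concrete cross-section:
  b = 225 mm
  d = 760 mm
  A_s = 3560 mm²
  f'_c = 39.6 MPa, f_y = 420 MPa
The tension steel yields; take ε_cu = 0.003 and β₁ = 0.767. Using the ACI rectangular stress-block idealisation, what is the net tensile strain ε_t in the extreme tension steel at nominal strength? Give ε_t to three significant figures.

ε_t ≈ 0.00586

a = A_s f_y/(0.85 f'_c b) = 197.43 mm.
β₁ = 0.767, so c = a/β₁ = 197.43/0.767 = 257.41 mm.
From the linear strain diagram with ε_cu = 0.003: ε_t = 0.003 (d − c)/c = 0.003 × (760 − 257.41)/257.41 = 0.00586.
Since ε_t ≥ 0.005, the section is tension-controlled.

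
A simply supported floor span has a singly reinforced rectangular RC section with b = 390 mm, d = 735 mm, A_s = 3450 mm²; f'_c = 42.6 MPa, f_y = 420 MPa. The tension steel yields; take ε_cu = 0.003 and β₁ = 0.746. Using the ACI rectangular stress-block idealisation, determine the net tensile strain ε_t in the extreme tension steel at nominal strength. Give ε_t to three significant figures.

ε_t ≈ 0.0130

a = A_s f_y/(0.85 f'_c b) = 102.61 mm.
β₁ = 0.746, so c = a/β₁ = 102.61/0.746 = 137.55 mm.
From the linear strain diagram with ε_cu = 0.003: ε_t = 0.003 (d − c)/c = 0.003 × (735 − 137.55)/137.55 = 0.0130.
Since ε_t ≥ 0.005, the section is tension-controlled.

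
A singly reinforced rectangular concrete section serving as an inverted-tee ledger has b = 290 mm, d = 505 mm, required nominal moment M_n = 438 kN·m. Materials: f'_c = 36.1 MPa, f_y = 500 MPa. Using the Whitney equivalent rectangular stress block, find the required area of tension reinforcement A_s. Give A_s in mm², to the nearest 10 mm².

With M_n = 0.85 f'_c a b (d − a/2), solve the quadratic for a:
a = d − √(d² − 2M_n/(0.85 f'_c b)) = 505 − √(505² − 2 × 438×10⁶/(0.85 × 36.1 × 290)) = 109.29 mm.
A_s = 0.85 f'_c a b / f_y = 0.85 × 36.1 × 109.29 × 290 / 500 = 1945.1 mm².

A_s ≈ 1950 mm²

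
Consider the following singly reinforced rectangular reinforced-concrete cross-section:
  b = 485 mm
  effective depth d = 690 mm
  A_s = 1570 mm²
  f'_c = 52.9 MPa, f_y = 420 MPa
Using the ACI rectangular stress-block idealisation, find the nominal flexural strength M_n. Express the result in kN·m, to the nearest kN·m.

M_n ≈ 445 kN·m

T = A_s f_y = 1570 × 420 = 659400 N = 659.4 kN.
From C = T: a = T/(0.85 f'_c b) = 659400/(0.85 × 52.9 × 485) = 30.24 mm.
M_n = T(d − a/2) = 659.4 kN × (690 − 15.12) mm = 445.02 kN·m.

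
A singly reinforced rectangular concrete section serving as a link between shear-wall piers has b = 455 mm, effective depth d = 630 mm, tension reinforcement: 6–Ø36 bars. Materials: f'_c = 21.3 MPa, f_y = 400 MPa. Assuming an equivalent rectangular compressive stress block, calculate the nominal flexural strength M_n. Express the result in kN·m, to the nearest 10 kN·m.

M_n ≈ 1180 kN·m

A_s = 6 × 1018 = 6108 mm².
T = A_s f_y = 6108 × 400 = 2443200 N = 2443.2 kN.
From C = T: a = T/(0.85 f'_c b) = 2443200/(0.85 × 21.3 × 455) = 296.58 mm.
M_n = T(d − a/2) = 2443.2 kN × (630 − 148.29) mm = 1176.91 kN·m.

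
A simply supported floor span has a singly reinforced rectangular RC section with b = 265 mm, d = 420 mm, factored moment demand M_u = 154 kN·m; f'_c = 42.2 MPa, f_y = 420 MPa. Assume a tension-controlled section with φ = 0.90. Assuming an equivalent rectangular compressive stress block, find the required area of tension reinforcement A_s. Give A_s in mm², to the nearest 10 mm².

M_n = M_u/φ = 154/0.90 = 171.111 kN·m.
With M_n = 0.85 f'_c a b (d − a/2), solve the quadratic for a:
a = d − √(d² − 2M_n/(0.85 f'_c b)) = 420 − √(420² − 2 × 171.111×10⁶/(0.85 × 42.2 × 265)) = 45.30 mm.
A_s = 0.85 f'_c a b / f_y = 0.85 × 42.2 × 45.30 × 265 / 420 = 1025.2 mm².

A_s ≈ 1030 mm²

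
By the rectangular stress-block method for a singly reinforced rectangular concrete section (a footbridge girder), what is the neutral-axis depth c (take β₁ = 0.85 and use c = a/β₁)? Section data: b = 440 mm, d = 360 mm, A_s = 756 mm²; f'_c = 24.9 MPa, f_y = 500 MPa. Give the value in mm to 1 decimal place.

T = A_s f_y = 756 × 500 = 378000 N = 378 kN.
Setting C = 0.85 f'_c a b equal to T: a = 378000/(0.85 × 24.9 × 440) = 40.590 mm.
With β₁ = 0.85, c = a/β₁ = 40.590/0.85 = 47.8 mm.

c ≈ 47.8 mm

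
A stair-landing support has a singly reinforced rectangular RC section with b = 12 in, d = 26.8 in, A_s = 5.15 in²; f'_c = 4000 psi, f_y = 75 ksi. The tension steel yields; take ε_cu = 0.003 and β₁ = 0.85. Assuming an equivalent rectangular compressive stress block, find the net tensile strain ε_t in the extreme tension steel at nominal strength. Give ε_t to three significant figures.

ε_t ≈ 0.00422

a = A_s f_y/(0.85 f'_c b) = 9.467 in.
β₁ = 0.85, so c = a/β₁ = 9.467/0.85 = 11.138 in.
From the linear strain diagram with ε_cu = 0.003: ε_t = 0.003 (d − c)/c = 0.003 × (26.8 − 11.138)/11.138 = 0.00422.
ε_t is between 0.004 and 0.005 — transition zone.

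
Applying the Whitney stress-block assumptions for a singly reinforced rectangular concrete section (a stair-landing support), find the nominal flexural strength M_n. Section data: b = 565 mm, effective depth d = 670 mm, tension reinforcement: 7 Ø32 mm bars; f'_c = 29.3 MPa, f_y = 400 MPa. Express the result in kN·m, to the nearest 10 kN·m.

M_n ≈ 1330 kN·m

A_s = 7 × 804 = 5628 mm².
T = A_s f_y = 5628 × 400 = 2251200 N = 2251.2 kN.
From C = T: a = T/(0.85 f'_c b) = 2251200/(0.85 × 29.3 × 565) = 159.98 mm.
M_n = T(d − a/2) = 2251.2 kN × (670 − 79.99) mm = 1328.23 kN·m.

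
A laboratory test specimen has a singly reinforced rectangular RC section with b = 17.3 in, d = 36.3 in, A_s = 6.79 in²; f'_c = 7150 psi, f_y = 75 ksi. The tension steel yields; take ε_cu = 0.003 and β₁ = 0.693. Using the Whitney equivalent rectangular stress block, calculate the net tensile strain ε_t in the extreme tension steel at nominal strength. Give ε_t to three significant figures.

ε_t ≈ 0.0126

a = A_s f_y/(0.85 f'_c b) = 4.844 in.
β₁ = 0.693, so c = a/β₁ = 4.844/0.693 = 6.990 in.
From the linear strain diagram with ε_cu = 0.003: ε_t = 0.003 (d − c)/c = 0.003 × (36.3 − 6.990)/6.990 = 0.0126.
Since ε_t ≥ 0.005, the section is tension-controlled.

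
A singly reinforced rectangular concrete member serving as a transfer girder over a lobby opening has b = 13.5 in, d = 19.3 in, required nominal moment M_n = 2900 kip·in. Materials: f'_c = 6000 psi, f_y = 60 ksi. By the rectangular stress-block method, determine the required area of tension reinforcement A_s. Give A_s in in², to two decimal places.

From M_n = 0.85 f'_c a b (d − a/2):
a = d − √(d² − 2M_n/(0.85 f'_c b)) = 19.3 − √(19.3² − 2 × 2900/(0.85 × 6 × 13.5)) = 2.322 in.
A_s = 0.85 f'_c a b / f_y = 0.85 × 6 × 2.322 × 13.5 / 60 = 2.664 in².

A_s ≈ 2.66 in²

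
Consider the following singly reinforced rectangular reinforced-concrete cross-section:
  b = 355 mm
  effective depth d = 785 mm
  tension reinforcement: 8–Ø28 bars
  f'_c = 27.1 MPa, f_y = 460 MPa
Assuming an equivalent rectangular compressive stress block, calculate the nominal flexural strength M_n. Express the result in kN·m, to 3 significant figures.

M_n ≈ 1470 kN·m

A_s = 8 × 616 = 4928 mm².
T = A_s f_y = 4928 × 460 = 2266880 N = 2266.88 kN.
From C = T: a = T/(0.85 f'_c b) = 2266880/(0.85 × 27.1 × 355) = 277.21 mm.
M_n = T(d − a/2) = 2266.88 kN × (785 − 138.605) mm = 1465.30 kN·m.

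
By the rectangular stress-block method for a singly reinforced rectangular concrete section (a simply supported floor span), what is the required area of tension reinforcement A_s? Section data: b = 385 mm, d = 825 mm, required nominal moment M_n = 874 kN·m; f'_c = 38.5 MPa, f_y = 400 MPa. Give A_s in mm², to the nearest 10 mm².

A_s ≈ 2800 mm²

With M_n = 0.85 f'_c a b (d − a/2), solve the quadratic for a:
a = d − √(d² − 2M_n/(0.85 f'_c b)) = 825 − √(825² − 2 × 874×10⁶/(0.85 × 38.5 × 385)) = 88.87 mm.
A_s = 0.85 f'_c a b / f_y = 0.85 × 38.5 × 88.87 × 385 / 400 = 2799.2 mm².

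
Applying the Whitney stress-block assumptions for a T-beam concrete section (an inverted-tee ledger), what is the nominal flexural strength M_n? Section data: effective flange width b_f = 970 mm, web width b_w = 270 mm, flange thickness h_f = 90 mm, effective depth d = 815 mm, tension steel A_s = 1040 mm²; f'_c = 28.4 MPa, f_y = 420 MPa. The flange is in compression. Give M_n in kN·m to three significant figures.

Tension: T = A_s f_y = 1040 × 420 = 436800 N.
Try a within the flange: a = T/(0.85 f'_c b_f) = 436800/(0.85 × 28.4 × 970) = 18.65 mm.
Since a = 18.65 ≤ h_f = 90 mm, the stress block lies entirely in the flange; analyse as a rectangular beam of width b_f.
M_n = T(d − a/2) = 436800 × (815 − 9.325) = 351.92 × 10⁶ N·mm.
M_n = 351.92 kN·m.

M_n ≈ 352 kN·m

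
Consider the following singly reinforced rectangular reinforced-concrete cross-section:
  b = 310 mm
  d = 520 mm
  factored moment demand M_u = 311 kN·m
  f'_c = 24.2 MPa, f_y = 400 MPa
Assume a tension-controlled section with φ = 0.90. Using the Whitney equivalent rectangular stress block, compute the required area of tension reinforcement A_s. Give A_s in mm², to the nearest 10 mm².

A_s ≈ 1870 mm²

M_n = M_u/φ = 311/0.90 = 345.556 kN·m.
With M_n = 0.85 f'_c a b (d − a/2), solve the quadratic for a:
a = d − √(d² − 2M_n/(0.85 f'_c b)) = 520 − √(520² − 2 × 345.556×10⁶/(0.85 × 24.2 × 310)) = 117.48 mm.
A_s = 0.85 f'_c a b / f_y = 0.85 × 24.2 × 117.48 × 310 / 400 = 1872.8 mm².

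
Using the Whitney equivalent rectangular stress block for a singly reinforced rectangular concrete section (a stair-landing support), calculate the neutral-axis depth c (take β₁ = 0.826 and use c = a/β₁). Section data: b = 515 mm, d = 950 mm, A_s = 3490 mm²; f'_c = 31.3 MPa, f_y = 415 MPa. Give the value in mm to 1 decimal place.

T = A_s f_y = 3490 × 415 = 1448350 N = 1448.35 kN.
Setting C = 0.85 f'_c a b equal to T: a = 1448350/(0.85 × 31.3 × 515) = 105.707 mm.
With β₁ = 0.826, c = a/β₁ = 105.707/0.826 = 128.0 mm.

c ≈ 128.0 mm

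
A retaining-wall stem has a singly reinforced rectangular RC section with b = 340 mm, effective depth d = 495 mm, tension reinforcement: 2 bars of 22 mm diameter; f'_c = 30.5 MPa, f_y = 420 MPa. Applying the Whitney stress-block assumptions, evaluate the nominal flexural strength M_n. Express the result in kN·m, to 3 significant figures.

M_n ≈ 152 kN·m

A_s = 2 × 380 = 760 mm².
T = A_s f_y = 760 × 420 = 319200 N = 319.2 kN.
From C = T: a = T/(0.85 f'_c b) = 319200/(0.85 × 30.5 × 340) = 36.21 mm.
M_n = T(d − a/2) = 319.2 kN × (495 − 18.105) mm = 152.22 kN·m.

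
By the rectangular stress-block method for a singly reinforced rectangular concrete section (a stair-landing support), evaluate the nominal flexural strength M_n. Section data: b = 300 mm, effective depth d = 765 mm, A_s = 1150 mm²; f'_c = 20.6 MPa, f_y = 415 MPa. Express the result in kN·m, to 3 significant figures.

T = A_s f_y = 1150 × 415 = 477250 N = 477.25 kN.
From C = T: a = T/(0.85 f'_c b) = 477250/(0.85 × 20.6 × 300) = 90.85 mm.
M_n = T(d − a/2) = 477.25 kN × (765 − 45.425) mm = 343.42 kN·m.

M_n ≈ 343 kN·m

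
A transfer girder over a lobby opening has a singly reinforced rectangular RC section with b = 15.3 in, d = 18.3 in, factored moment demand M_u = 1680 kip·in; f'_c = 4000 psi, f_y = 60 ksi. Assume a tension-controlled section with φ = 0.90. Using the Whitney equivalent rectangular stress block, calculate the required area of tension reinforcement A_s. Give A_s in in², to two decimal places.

A_s ≈ 1.80 in²

M_n = M_u/φ = 1680/0.90 = 1866.67 kip·in.
From M_n = 0.85 f'_c a b (d − a/2):
a = d − √(d² − 2M_n/(0.85 f'_c b)) = 18.3 − √(18.3² − 2 × 1866.67/(0.85 × 4 × 15.3)) = 2.079 in.
A_s = 0.85 f'_c a b / f_y = 0.85 × 4 × 2.079 × 15.3 / 60 = 1.802 in².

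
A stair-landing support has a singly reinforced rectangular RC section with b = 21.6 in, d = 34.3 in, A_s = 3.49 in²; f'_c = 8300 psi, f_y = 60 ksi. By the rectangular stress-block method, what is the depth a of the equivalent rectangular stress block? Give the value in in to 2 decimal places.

T = A_s f_y = 3.49 × 60 = 209.4 kips.
a = T/(0.85 f'_c b) = 209.4/(0.85 × 8.3 × 21.6) = 1.37 in.

a ≈ 1.37 in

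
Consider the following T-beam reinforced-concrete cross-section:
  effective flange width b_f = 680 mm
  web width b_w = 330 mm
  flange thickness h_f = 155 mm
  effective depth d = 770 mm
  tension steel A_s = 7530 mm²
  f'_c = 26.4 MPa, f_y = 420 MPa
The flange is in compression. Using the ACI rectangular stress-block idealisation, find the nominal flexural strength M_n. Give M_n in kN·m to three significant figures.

Tension: T = A_s f_y = 7530 × 420 = 3162600 N.
Try a within the flange: a = T/(0.85 f'_c b_f) = 3162600/(0.85 × 26.4 × 680) = 207.26 mm.
a = 207.26 > h_f = 155 mm: the block extends into the web. Split into flange-overhang and web parts.
C_f = 0.85 f'_c (b_f − b_w) h_f = 0.85 × 26.4 × (680 − 330) × 155 = 1217370 N.
Remaining web compression depth: a_w = (T − C_f)/(0.85 f'_c b_w) = (3162600 − 1217370)/(0.85 × 26.4 × 330) = 262.68 mm.
M_n = C_f(d − h_f/2) + (T − C_f)(d − a_w/2) = 1217370 × (770 − 77.5) + 1945230 × (770 − 131.34) = 843.03 + 1242.34 = 2085.37 × 10⁶ N·mm.
M_n = 2085.37 kN·m.

M_n ≈ 2090 kN·m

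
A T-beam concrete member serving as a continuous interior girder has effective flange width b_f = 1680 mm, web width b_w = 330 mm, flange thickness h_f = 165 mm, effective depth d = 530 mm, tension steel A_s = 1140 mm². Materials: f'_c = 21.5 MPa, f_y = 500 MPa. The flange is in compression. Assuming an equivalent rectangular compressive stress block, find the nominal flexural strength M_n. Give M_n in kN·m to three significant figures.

Tension: T = A_s f_y = 1140 × 500 = 570000 N.
Try a within the flange: a = T/(0.85 f'_c b_f) = 570000/(0.85 × 21.5 × 1680) = 18.57 mm.
Since a = 18.57 ≤ h_f = 165 mm, the stress block lies entirely in the flange; analyse as a rectangular beam of width b_f.
M_n = T(d − a/2) = 570000 × (530 − 9.285) = 296.81 × 10⁶ N·mm.
M_n = 296.81 kN·m.

M_n ≈ 297 kN·m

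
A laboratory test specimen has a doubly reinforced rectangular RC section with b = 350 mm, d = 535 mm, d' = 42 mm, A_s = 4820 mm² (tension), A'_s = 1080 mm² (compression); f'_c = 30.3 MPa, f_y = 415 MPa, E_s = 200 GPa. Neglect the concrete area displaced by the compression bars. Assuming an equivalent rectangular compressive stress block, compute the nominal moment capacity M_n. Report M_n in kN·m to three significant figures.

M_n ≈ 918 kN·m

Assume both tension and compression steel yield.
Net tension couple steel: A_s − A'_s = 3740 mm².
a = (A_s − A'_s) f_y / (0.85 f'_c b) = 1552100/(0.85 × 30.3 × 350) = 172.18 mm.
c = a/β₁ = 172.18/0.834 = 206.45 mm; ε'_s = 0.003(c − d')/c = 0.0024 ≥ f_y/E_s = 0.0021, so compression steel does yield.
M_n = (A_s − A'_s) f_y (d − a/2) + A'_s f_y (d − d') = [1552100 × (535 − 86.09) + 448200 × (535 − 42)] × 10⁻⁶ = 696.75 + 220.96 = 917.71 kN·m.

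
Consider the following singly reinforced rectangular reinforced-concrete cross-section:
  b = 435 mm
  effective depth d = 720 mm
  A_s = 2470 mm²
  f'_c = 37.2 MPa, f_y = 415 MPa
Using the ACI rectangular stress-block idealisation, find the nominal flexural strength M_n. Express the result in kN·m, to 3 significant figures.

M_n ≈ 700 kN·m

T = A_s f_y = 2470 × 415 = 1025050 N = 1025.05 kN.
From C = T: a = T/(0.85 f'_c b) = 1025050/(0.85 × 37.2 × 435) = 74.52 mm.
M_n = T(d − a/2) = 1025.05 kN × (720 − 37.26) mm = 699.84 kN·m.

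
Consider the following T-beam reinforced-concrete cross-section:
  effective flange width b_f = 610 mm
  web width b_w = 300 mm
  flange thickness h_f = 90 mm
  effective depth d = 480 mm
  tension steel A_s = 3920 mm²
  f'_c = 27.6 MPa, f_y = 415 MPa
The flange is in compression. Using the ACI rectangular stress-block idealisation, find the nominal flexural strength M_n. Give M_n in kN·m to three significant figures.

M_n ≈ 684 kN·m

Tension: T = A_s f_y = 3920 × 415 = 1626800 N.
Try a within the flange: a = T/(0.85 f'_c b_f) = 1626800/(0.85 × 27.6 × 610) = 113.68 mm.
a = 113.68 > h_f = 90 mm: the block extends into the web. Split into flange-overhang and web parts.
C_f = 0.85 f'_c (b_f − b_w) h_f = 0.85 × 27.6 × (610 − 300) × 90 = 654534 N.
Remaining web compression depth: a_w = (T − C_f)/(0.85 f'_c b_w) = (1626800 − 654534)/(0.85 × 27.6 × 300) = 138.15 mm.
M_n = C_f(d − h_f/2) + (T − C_f)(d − a_w/2) = 654534 × (480 − 45) + 972266 × (480 − 69.075) = 284.72 + 399.53 = 684.25 × 10⁶ N·mm.
M_n = 684.25 kN·m.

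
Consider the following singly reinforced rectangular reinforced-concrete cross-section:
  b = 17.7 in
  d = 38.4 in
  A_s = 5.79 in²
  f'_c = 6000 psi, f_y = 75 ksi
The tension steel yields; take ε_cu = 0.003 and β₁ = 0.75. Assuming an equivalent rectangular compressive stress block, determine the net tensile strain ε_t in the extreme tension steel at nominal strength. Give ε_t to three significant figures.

ε_t ≈ 0.0150

a = A_s f_y/(0.85 f'_c b) = 4.811 in.
β₁ = 0.75, so c = a/β₁ = 4.811/0.75 = 6.415 in.
From the linear strain diagram with ε_cu = 0.003: ε_t = 0.003 (d − c)/c = 0.003 × (38.4 − 6.415)/6.415 = 0.0150.
Since ε_t ≥ 0.005, the section is tension-controlled.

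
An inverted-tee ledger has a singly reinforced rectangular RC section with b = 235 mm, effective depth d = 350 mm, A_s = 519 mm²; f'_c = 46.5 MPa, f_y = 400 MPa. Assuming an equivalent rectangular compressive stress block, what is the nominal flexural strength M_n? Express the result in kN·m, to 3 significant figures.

T = A_s f_y = 519 × 400 = 207600 N = 207.6 kN.
From C = T: a = T/(0.85 f'_c b) = 207600/(0.85 × 46.5 × 235) = 22.35 mm.
M_n = T(d − a/2) = 207.6 kN × (350 − 11.175) mm = 70.34 kN·m.

M_n ≈ 70.3 kN·m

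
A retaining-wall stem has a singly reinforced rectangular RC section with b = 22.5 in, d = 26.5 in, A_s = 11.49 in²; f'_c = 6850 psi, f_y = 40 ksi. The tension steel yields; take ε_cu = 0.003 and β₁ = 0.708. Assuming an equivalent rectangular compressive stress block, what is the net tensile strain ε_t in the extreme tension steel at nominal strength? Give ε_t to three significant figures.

ε_t ≈ 0.0130

a = A_s f_y/(0.85 f'_c b) = 3.508 in.
β₁ = 0.708, so c = a/β₁ = 3.508/0.708 = 4.955 in.
From the linear strain diagram with ε_cu = 0.003: ε_t = 0.003 (d − c)/c = 0.003 × (26.5 − 4.955)/4.955 = 0.0130.
Since ε_t ≥ 0.005, the section is tension-controlled.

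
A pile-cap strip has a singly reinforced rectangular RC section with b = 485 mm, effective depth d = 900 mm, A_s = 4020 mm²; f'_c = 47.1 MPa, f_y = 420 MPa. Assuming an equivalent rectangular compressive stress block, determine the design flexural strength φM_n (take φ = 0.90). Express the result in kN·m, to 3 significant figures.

φM_n ≈ 1300 kN·m

T = A_s f_y = 4020 × 420 = 1688400 N = 1688.4 kN.
From C = T: a = T/(0.85 f'_c b) = 1688400/(0.85 × 47.1 × 485) = 86.95 mm.
M_n = T(d − a/2) = 1688.4 kN × (900 − 43.475) mm = 1446.16 kN·m.
φM_n = 0.90 × 1446.16 = 1301.54 kN·m.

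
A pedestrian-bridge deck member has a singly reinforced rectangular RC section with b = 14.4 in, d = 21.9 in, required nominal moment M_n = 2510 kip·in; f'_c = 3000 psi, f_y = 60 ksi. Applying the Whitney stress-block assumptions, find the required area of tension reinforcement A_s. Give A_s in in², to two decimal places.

From M_n = 0.85 f'_c a b (d − a/2):
a = d − √(d² − 2M_n/(0.85 f'_c b)) = 21.9 − √(21.9² − 2 × 2510/(0.85 × 3 × 14.4)) = 3.382 in.
A_s = 0.85 f'_c a b / f_y = 0.85 × 3 × 3.382 × 14.4 / 60 = 2.070 in².

A_s ≈ 2.07 in²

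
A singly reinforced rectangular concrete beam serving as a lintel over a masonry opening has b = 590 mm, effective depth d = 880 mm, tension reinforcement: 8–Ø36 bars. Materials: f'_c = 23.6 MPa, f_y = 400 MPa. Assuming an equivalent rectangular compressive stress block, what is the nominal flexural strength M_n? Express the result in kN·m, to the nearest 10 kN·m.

M_n ≈ 2420 kN·m

A_s = 8 × 1018 = 8144 mm².
T = A_s f_y = 8144 × 400 = 3257600 N = 3257.6 kN.
From C = T: a = T/(0.85 f'_c b) = 3257600/(0.85 × 23.6 × 590) = 275.24 mm.
M_n = T(d − a/2) = 3257.6 kN × (880 − 137.62) mm = 2418.38 kN·m.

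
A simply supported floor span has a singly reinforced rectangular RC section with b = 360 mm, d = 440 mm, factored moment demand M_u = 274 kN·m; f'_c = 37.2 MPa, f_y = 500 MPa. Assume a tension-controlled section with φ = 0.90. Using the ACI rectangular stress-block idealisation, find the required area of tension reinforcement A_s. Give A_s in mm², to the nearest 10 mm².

A_s ≈ 1500 mm²

M_n = M_u/φ = 274/0.90 = 304.444 kN·m.
With M_n = 0.85 f'_c a b (d − a/2), solve the quadratic for a:
a = d − √(d² − 2M_n/(0.85 f'_c b)) = 440 − √(440² − 2 × 304.444×10⁶/(0.85 × 37.2 × 360)) = 65.69 mm.
A_s = 0.85 f'_c a b / f_y = 0.85 × 37.2 × 65.69 × 360 / 500 = 1495.5 mm².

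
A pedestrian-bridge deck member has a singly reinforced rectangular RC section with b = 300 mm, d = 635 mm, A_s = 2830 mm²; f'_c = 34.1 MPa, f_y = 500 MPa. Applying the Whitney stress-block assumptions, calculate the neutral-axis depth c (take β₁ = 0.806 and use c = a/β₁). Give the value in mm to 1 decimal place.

T = A_s f_y = 2830 × 500 = 1415000 N = 1415 kN.
Setting C = 0.85 f'_c a b equal to T: a = 1415000/(0.85 × 34.1 × 300) = 162.728 mm.
With β₁ = 0.806, c = a/β₁ = 162.728/0.806 = 201.9 mm.

c ≈ 201.9 mm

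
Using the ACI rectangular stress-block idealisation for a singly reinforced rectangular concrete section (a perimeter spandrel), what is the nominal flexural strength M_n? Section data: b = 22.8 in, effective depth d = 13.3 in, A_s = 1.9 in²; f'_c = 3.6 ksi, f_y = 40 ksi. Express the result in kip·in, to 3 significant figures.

M_n ≈ 969 kip·in

T = A_s f_y = 1.9 × 40 = 76 kips.
a = T/(0.85 f'_c b) = 76/(0.85 × 3.6 × 22.8) = 1.089 in.
M_n = T(d − a/2) = 76 × (13.3 − 0.5445) = 969.4 kip·in.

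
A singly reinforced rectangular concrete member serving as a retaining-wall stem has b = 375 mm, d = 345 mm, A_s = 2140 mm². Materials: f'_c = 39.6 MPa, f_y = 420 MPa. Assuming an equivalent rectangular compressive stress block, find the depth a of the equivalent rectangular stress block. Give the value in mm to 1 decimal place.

a ≈ 71.2 mm

T = A_s f_y = 2140 × 420 = 898800 N = 898.8 kN.
Setting C = 0.85 f'_c a b equal to T: a = 898800/(0.85 × 39.6 × 375) = 71.2 mm.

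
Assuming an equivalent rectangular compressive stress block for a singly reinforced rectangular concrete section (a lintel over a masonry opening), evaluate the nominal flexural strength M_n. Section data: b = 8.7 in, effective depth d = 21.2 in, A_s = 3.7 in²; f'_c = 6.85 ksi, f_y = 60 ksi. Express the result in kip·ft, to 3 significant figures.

M_n ≈ 352 kip·ft

T = A_s f_y = 3.7 × 60 = 222 kips.
a = T/(0.85 f'_c b) = 222/(0.85 × 6.85 × 8.7) = 4.383 in.
M_n = T(d − a/2) = 222 × (21.2 − 2.1915) = 4219.9 kip·in = 4219.9/12 = 351.66 kip·ft.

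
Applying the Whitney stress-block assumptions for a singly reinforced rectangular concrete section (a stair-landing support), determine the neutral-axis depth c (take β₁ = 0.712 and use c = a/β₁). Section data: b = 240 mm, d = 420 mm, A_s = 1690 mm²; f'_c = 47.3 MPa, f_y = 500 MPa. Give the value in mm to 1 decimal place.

T = A_s f_y = 1690 × 500 = 845000 N = 845 kN.
Setting C = 0.85 f'_c a b equal to T: a = 845000/(0.85 × 47.3 × 240) = 87.572 mm.
With β₁ = 0.712, c = a/β₁ = 87.572/0.712 = 123.0 mm.

c ≈ 123.0 mm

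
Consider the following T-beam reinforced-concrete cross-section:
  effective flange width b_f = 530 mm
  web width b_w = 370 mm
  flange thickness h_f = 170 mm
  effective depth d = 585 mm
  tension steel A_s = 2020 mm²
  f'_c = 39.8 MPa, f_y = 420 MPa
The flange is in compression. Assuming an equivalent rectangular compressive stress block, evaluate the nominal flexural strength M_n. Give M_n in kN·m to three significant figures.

M_n ≈ 476 kN·m

Tension: T = A_s f_y = 2020 × 420 = 848400 N.
Try a within the flange: a = T/(0.85 f'_c b_f) = 848400/(0.85 × 39.8 × 530) = 47.32 mm.
Since a = 47.32 ≤ h_f = 170 mm, the stress block lies entirely in the flange; analyse as a rectangular beam of width b_f.
M_n = T(d − a/2) = 848400 × (585 − 23.66) = 476.24 × 10⁶ N·mm.
M_n = 476.24 kN·m.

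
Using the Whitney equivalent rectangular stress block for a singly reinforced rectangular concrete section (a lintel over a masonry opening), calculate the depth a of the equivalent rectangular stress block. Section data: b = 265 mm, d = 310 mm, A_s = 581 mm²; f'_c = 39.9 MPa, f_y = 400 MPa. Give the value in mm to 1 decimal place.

T = A_s f_y = 581 × 400 = 232400 N = 232.4 kN.
Setting C = 0.85 f'_c a b equal to T: a = 232400/(0.85 × 39.9 × 265) = 25.9 mm.

a ≈ 25.9 mm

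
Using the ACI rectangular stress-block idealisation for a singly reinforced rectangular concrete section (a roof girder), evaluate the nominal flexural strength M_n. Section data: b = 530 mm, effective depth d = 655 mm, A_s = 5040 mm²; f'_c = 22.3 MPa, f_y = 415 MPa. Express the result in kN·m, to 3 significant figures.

T = A_s f_y = 5040 × 415 = 2091600 N = 2091.6 kN.
From C = T: a = T/(0.85 f'_c b) = 2091600/(0.85 × 22.3 × 530) = 208.20 mm.
M_n = T(d − a/2) = 2091.6 kN × (655 − 104.1) mm = 1152.26 kN·m.

M_n ≈ 1150 kN·m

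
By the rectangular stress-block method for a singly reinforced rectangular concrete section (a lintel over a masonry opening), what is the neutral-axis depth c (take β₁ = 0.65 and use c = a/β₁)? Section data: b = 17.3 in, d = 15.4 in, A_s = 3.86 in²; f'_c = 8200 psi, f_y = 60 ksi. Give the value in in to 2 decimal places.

c ≈ 2.95 in

T = A_s f_y = 3.86 × 60 = 231.6 kips.
a = T/(0.85 f'_c b) = 231.6/(0.85 × 8.2 × 17.3) = 1.9207 in.
With β₁ = 0.65, c = a/β₁ = 1.9207/0.65 = 2.95 in.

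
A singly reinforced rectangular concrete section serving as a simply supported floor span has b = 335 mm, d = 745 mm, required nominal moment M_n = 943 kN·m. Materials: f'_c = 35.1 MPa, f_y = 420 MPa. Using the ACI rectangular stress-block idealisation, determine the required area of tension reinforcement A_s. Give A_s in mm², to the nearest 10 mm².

With M_n = 0.85 f'_c a b (d − a/2), solve the quadratic for a:
a = d − √(d² − 2M_n/(0.85 f'_c b)) = 745 − √(745² − 2 × 943×10⁶/(0.85 × 35.1 × 335)) = 139.75 mm.
A_s = 0.85 f'_c a b / f_y = 0.85 × 35.1 × 139.75 × 335 / 420 = 3325.6 mm².

A_s ≈ 3330 mm²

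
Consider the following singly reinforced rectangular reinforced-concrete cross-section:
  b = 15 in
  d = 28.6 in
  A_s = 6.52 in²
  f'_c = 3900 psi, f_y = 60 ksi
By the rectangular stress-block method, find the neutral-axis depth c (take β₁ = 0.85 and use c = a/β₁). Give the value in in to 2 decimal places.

c ≈ 9.26 in

T = A_s f_y = 6.52 × 60 = 391.2 kips.
a = T/(0.85 f'_c b) = 391.2/(0.85 × 3.9 × 15) = 7.8673 in.
With β₁ = 0.85, c = a/β₁ = 7.8673/0.85 = 9.26 in.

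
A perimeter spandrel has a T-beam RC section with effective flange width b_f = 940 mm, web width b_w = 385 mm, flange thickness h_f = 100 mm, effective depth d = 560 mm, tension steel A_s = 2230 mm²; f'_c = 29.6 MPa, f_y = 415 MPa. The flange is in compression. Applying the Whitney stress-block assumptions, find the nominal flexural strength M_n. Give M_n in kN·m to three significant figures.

M_n ≈ 500 kN·m

Tension: T = A_s f_y = 2230 × 415 = 925450 N.
Try a within the flange: a = T/(0.85 f'_c b_f) = 925450/(0.85 × 29.6 × 940) = 39.13 mm.
Since a = 39.13 ≤ h_f = 100 mm, the stress block lies entirely in the flange; analyse as a rectangular beam of width b_f.
M_n = T(d − a/2) = 925450 × (560 − 19.565) = 500.15 × 10⁶ N·mm.
M_n = 500.15 kN·m.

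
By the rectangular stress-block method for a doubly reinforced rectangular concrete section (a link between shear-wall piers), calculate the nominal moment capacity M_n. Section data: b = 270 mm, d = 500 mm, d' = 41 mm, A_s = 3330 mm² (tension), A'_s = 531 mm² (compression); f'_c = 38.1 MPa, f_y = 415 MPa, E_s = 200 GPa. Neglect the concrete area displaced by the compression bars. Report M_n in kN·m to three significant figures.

M_n ≈ 605 kN·m

Assume both tension and compression steel yield.
Net tension couple steel: A_s − A'_s = 2799 mm².
a = (A_s − A'_s) f_y / (0.85 f'_c b) = 1161585/(0.85 × 38.1 × 270) = 132.84 mm.
c = a/β₁ = 132.84/0.778 = 170.75 mm; ε'_s = 0.003(c − d')/c = 0.0023 ≥ f_y/E_s = 0.0021, so compression steel does yield.
M_n = (A_s − A'_s) f_y (d − a/2) + A'_s f_y (d − d') = [1161585 × (500 − 66.42) + 220365 × (500 − 41)] × 10⁻⁶ = 503.64 + 101.15 = 604.79 kN·m.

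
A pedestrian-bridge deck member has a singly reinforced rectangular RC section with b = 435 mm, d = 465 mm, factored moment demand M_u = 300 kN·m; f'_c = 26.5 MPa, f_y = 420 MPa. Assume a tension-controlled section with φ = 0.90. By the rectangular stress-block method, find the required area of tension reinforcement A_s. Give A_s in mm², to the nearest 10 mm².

M_n = M_u/φ = 300/0.90 = 333.333 kN·m.
With M_n = 0.85 f'_c a b (d − a/2), solve the quadratic for a:
a = d − √(d² − 2M_n/(0.85 f'_c b)) = 465 − √(465² − 2 × 333.333×10⁶/(0.85 × 26.5 × 435)) = 80.05 mm.
A_s = 0.85 f'_c a b / f_y = 0.85 × 26.5 × 80.05 × 435 / 420 = 1867.5 mm².

A_s ≈ 1870 mm²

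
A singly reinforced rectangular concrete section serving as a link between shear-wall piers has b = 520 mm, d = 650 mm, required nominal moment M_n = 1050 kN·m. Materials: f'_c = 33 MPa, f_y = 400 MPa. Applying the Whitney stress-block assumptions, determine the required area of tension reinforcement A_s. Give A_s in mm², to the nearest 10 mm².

With M_n = 0.85 f'_c a b (d − a/2), solve the quadratic for a:
a = d − √(d² − 2M_n/(0.85 f'_c b)) = 650 − √(650² − 2 × 1050×10⁶/(0.85 × 33 × 520)) = 122.24 mm.
A_s = 0.85 f'_c a b / f_y = 0.85 × 33 × 122.24 × 520 / 400 = 4457.5 mm².

A_s ≈ 4460 mm²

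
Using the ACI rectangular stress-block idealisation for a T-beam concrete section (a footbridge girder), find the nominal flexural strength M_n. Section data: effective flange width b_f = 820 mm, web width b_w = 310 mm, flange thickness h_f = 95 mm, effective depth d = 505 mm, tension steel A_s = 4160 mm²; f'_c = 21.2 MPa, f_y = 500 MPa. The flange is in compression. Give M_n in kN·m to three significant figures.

M_n ≈ 879 kN·m

Tension: T = A_s f_y = 4160 × 500 = 2080000 N.
Try a within the flange: a = T/(0.85 f'_c b_f) = 2080000/(0.85 × 21.2 × 820) = 140.77 mm.
a = 140.77 > h_f = 95 mm: the block extends into the web. Split into flange-overhang and web parts.
C_f = 0.85 f'_c (b_f − b_w) h_f = 0.85 × 21.2 × (820 − 310) × 95 = 873069 N.
Remaining web compression depth: a_w = (T − C_f)/(0.85 f'_c b_w) = (2080000 − 873069)/(0.85 × 21.2 × 310) = 216.06 mm.
M_n = C_f(d − h_f/2) + (T − C_f)(d − a_w/2) = 873069 × (505 − 47.5) + 1206931 × (505 − 108.03) = 399.43 + 479.12 = 878.55 × 10⁶ N·mm.
M_n = 878.55 kN·m.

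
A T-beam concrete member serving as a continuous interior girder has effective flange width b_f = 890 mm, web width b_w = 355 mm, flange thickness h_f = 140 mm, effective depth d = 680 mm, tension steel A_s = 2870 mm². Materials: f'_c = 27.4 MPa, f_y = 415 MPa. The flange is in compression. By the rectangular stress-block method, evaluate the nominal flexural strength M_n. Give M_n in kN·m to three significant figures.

M_n ≈ 776 kN·m

Tension: T = A_s f_y = 2870 × 415 = 1191050 N.
Try a within the flange: a = T/(0.85 f'_c b_f) = 1191050/(0.85 × 27.4 × 890) = 57.46 mm.
Since a = 57.46 ≤ h_f = 140 mm, the stress block lies entirely in the flange; analyse as a rectangular beam of width b_f.
M_n = T(d − a/2) = 1191050 × (680 − 28.73) = 775.70 × 10⁶ N·mm.
M_n = 775.70 kN·m.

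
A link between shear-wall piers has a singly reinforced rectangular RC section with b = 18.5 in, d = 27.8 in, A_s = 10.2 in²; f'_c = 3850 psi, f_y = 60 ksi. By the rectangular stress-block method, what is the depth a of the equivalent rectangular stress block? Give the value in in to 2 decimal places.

a ≈ 10.11 in

T = A_s f_y = 10.2 × 60 = 612 kips.
a = T/(0.85 f'_c b) = 612/(0.85 × 3.85 × 18.5) = 10.11 in.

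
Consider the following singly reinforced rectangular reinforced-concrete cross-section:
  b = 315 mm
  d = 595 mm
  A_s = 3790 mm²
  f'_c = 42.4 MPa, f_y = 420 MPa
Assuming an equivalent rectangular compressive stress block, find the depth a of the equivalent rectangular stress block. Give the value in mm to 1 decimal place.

T = A_s f_y = 3790 × 420 = 1591800 N = 1591.8 kN.
Setting C = 0.85 f'_c a b equal to T: a = 1591800/(0.85 × 42.4 × 315) = 140.2 mm.

a ≈ 140.2 mm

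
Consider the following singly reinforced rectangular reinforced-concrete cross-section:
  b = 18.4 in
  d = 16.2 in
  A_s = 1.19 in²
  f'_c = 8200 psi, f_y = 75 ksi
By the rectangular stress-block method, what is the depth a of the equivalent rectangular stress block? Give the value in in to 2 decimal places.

a ≈ 0.70 in

T = A_s f_y = 1.19 × 75 = 89.25 kips.
a = T/(0.85 f'_c b) = 89.25/(0.85 × 8.2 × 18.4) = 0.70 in.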